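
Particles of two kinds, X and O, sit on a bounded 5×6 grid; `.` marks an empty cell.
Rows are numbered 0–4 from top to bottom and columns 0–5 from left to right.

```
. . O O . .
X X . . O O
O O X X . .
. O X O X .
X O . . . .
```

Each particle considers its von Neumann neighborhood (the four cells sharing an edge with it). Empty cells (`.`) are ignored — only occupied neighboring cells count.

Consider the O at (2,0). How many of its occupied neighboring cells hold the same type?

1

Occupied neighbors of (2,0): (1,0)=X, (2,1)=O.
Same type (O): 1 of 2.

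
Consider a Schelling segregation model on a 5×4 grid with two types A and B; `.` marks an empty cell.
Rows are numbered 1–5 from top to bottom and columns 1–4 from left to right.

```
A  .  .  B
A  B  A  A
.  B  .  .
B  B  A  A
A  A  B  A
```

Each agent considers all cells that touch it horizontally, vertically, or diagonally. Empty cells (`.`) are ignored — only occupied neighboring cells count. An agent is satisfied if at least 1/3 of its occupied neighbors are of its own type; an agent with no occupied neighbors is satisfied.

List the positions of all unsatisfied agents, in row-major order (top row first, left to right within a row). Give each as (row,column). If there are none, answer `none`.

(1,1)A 1/2 satisfied
(1,4)B 0/2 not
(2,1)A 1/3 satisfied
(2,2)B 1/4 not
(2,3)A 1/4 not
(2,4)A 1/2 satisfied
(3,2)B 3/6 satisfied
(4,1)B 2/4 satisfied
(4,2)B 3/6 satisfied
(4,3)A 3/6 satisfied
(4,4)A 2/3 satisfied
(5,1)A 1/3 satisfied
(5,2)A 2/5 satisfied
(5,3)B 1/5 not
(5,4)A 2/3 satisfied

(1,4), (2,2), (2,3), (5,3)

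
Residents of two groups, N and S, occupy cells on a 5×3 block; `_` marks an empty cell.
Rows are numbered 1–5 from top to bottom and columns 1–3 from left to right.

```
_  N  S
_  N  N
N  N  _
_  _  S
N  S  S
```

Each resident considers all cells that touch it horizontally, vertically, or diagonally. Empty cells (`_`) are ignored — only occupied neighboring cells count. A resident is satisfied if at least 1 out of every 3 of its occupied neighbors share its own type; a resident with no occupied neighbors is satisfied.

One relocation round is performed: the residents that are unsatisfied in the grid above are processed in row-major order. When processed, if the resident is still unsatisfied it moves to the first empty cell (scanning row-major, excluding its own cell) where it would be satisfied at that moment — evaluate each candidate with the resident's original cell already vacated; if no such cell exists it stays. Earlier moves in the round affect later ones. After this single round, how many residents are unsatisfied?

0

Initially unsatisfied (in order): (1,3), (5,1).
  (1,3) → (4,2).
  (5,1) → (1,1).
Resulting grid:
N N _
_ N N
N N _
_ S S
_ S S
All satisfied now.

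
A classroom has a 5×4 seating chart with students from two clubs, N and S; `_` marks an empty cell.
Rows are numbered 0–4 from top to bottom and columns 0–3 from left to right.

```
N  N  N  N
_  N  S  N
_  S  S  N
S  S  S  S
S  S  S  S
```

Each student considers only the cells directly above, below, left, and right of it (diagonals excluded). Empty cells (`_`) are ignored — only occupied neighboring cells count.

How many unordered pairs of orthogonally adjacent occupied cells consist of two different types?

Scan each occupied cell's neighbors to the right and below so each pair is counted once.
Row 0: N(0,0)–N(0,1)= N(0,1)–N(0,2)= N(0,1)–N(1,1)= N(0,2)–N(0,3)= N(0,2)–S(1,2)≠ N(0,3)–N(1,3)=  → 1/6 unlike.
Row 1: N(1,1)–S(1,2)≠ N(1,1)–S(2,1)≠ S(1,2)–N(1,3)≠ S(1,2)–S(2,2)= N(1,3)–N(2,3)=  → 3/5 unlike.
Row 2: S(2,1)–S(2,2)= S(2,1)–S(3,1)= S(2,2)–N(2,3)≠ S(2,2)–S(3,2)= N(2,3)–S(3,3)≠  → 2/5 unlike.
Row 3: S(3,0)–S(3,1)= S(3,0)–S(4,0)= S(3,1)–S(3,2)= S(3,1)–S(4,1)= S(3,2)–S(3,3)= S(3,2)–S(4,2)= S(3,3)–S(4,3)=  → 0/7 unlike.
Row 4: S(4,0)–S(4,1)= S(4,1)–S(4,2)= S(4,2)–S(4,3)=  → 0/3 unlike.
Total adjacent occupied pairs: 26; unlike-type pairs: 6.

6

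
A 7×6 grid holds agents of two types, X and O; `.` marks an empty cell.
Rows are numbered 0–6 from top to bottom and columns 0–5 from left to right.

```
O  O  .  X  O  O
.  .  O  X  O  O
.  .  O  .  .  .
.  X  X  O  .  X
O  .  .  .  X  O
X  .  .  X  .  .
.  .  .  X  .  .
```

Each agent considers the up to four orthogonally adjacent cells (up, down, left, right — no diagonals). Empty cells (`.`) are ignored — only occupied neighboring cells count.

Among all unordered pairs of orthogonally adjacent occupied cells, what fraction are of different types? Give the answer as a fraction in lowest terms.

8/17

Scan each occupied cell's neighbors to the right and below so each pair is counted once.
From row 0: 1 unlike of 6 pairs (running 1/6).
From row 1: 2 unlike of 4 pairs (running 3/10).
From row 2: 1 unlike of 1 pairs (running 4/11).
From row 3: 2 unlike of 3 pairs (running 6/14).
From row 4: 2 unlike of 2 pairs (running 8/16).
From row 5: 0 unlike of 1 pairs (running 8/17).
Total adjacent occupied pairs: 17; unlike-type pairs: 8.
8/17 is already in lowest terms.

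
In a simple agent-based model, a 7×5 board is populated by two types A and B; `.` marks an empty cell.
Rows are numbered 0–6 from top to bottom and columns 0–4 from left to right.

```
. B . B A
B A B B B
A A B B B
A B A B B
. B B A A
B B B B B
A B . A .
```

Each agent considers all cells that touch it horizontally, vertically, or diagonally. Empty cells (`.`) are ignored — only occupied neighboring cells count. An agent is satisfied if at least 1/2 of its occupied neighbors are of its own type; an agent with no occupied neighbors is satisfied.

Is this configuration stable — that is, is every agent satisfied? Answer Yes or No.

No

Row 0: (0,1)B 2/3 satisfied · (0,3)B 3/4 satisfied · (0,4)A 0/3 not
Row 1: (1,0)B 1/4 not · (1,1)A 2/6 not · (1,2)B 5/7 satisfied · (1,3)B 6/7 satisfied · (1,4)B 4/5 satisfied
Row 2: (2,0)A 3/5 satisfied · (2,1)A 4/8 satisfied · (2,2)B 5/8 satisfied · (2,3)B 7/8 satisfied · (2,4)B 5/5 satisfied
Row 3: (3,0)A 2/4 satisfied · (3,1)B 3/7 not · (3,2)A 2/8 not · (3,3)B 5/8 satisfied · (3,4)B 3/5 satisfied
Row 4: (4,1)B 5/7 satisfied · (4,2)B 6/8 satisfied · (4,3)A 2/8 not · (4,4)A 1/5 not
Row 5: (5,0)B 3/4 satisfied · (5,1)B 5/6 satisfied · (5,2)B 5/7 satisfied · (5,3)B 3/6 satisfied · (5,4)B 1/4 not
Row 6: (6,0)A 0/3 not · (6,1)B 3/4 satisfied · (6,3)A 0/3 not
For instance (0,4) has only 0/3 same-type neighbors, below 1/2.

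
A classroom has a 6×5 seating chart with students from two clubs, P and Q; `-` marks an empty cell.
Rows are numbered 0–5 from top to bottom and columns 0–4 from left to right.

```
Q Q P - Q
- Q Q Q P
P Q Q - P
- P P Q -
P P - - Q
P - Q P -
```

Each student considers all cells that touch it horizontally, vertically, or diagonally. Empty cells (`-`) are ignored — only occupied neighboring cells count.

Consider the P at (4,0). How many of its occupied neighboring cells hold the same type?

Occupied neighbors of (4,0): (3,1)=P, (4,1)=P, (5,0)=P.
Same type (P): 3 of 3.

3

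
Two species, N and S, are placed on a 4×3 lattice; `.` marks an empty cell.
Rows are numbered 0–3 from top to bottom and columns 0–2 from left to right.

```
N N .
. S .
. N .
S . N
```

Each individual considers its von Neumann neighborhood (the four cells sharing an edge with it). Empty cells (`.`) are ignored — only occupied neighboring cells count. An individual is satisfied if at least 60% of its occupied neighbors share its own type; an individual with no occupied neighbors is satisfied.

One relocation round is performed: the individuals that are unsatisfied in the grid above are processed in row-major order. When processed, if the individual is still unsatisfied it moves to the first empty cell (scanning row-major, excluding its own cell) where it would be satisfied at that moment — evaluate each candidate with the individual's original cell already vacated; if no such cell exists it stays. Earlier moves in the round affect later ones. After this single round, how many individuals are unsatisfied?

Initially unsatisfied (in order): (0,1), (1,1), (2,1).
  (0,1) → (0,2).
  (1,1): no empty cell satisfies it; stays.
  (2,1) → (0,1).
Resulting grid:
N N N
. S .
. . .
S . N
Unsatisfied now: (1,1).

1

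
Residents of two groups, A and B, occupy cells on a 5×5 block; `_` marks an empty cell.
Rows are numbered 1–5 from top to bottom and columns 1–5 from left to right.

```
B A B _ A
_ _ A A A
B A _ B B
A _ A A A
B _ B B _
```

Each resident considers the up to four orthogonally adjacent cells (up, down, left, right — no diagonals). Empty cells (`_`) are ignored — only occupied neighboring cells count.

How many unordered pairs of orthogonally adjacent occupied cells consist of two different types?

12

Scan each occupied cell's neighbors to the right and below so each pair is counted once.
From row 1: 3 unlike of 4 pairs (running 3/4).
From row 2: 2 unlike of 4 pairs (running 5/8).
From row 3: 4 unlike of 5 pairs (running 9/13).
From row 4: 3 unlike of 5 pairs (running 12/18).
From row 5: 0 unlike of 1 pairs (running 12/19).
Total adjacent occupied pairs: 19; unlike-type pairs: 12.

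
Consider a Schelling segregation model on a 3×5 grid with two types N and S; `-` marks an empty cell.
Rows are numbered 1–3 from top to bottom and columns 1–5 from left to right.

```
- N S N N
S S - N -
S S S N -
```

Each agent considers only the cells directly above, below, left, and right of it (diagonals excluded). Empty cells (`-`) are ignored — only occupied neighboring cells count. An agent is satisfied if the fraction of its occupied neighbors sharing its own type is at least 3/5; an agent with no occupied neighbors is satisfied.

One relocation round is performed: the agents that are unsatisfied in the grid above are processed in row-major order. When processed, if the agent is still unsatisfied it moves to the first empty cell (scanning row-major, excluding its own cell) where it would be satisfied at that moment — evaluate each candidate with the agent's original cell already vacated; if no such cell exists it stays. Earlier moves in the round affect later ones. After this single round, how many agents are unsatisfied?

Initially unsatisfied (in order): (1,2), (1,3), (3,3), (3,4).
  (1,2) → (2,5).
  (1,3) → (1,1).
  (3,3) → (1,2).
  (3,4): now satisfied by earlier moves; stays.
Resulting grid:
S S - N N
S S - N N
S S - N -
All satisfied now.

0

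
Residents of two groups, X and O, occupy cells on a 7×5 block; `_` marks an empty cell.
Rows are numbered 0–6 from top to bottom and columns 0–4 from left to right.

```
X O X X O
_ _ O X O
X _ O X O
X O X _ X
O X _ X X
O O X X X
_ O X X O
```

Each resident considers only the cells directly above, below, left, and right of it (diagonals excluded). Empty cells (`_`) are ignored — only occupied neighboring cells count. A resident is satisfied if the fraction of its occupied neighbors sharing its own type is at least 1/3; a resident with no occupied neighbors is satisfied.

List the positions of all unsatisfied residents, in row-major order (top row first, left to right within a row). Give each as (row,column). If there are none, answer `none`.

(0,0), (0,1), (3,1), (3,2), (4,1), (6,4)

Row 0: (0,0)X 0/1 ✗ · (0,1)O 0/2 ✗ · (0,2)X 1/3 ✓ · (0,3)X 2/3 ✓ · (0,4)O 1/2 ✓
Row 1: (1,2)O 1/3 ✓ · (1,3)X 2/4 ✓ · (1,4)O 2/3 ✓
Row 2: (2,0)X 1/1 ✓ · (2,2)O 1/3 ✓ · (2,3)X 1/3 ✓ · (2,4)O 1/3 ✓
Row 3: (3,0)X 1/3 ✓ · (3,1)O 0/3 ✗ · (3,2)X 0/2 ✗ · (3,4)X 1/2 ✓
Row 4: (4,0)O 1/3 ✓ · (4,1)X 0/3 ✗ · (4,3)X 2/2 ✓ · (4,4)X 3/3 ✓
Row 5: (5,0)O 2/2 ✓ · (5,1)O 2/4 ✓ · (5,2)X 2/3 ✓ · (5,3)X 4/4 ✓ · (5,4)X 2/3 ✓
Row 6: (6,1)O 1/2 ✓ · (6,2)X 2/3 ✓ · (6,3)X 2/3 ✓ · (6,4)O 0/2 ✗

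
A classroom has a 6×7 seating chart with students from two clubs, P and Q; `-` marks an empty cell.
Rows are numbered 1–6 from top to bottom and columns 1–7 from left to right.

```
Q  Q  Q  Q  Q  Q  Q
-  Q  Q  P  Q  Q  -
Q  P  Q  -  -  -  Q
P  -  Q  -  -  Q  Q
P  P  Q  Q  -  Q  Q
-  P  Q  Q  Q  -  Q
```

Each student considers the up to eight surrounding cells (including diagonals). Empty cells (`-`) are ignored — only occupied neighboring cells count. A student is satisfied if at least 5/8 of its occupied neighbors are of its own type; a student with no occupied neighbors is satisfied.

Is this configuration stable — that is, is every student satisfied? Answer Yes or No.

No

Row 1: (1,1)Q 2/2 ✓ · (1,2)Q 4/4 ✓ · (1,3)Q 4/5 ✓ · (1,4)Q 4/5 ✓ · (1,5)Q 4/5 ✓ · (1,6)Q 4/4 ✓ · (1,7)Q 2/2 ✓
Row 2: (2,2)Q 6/7 ✓ · (2,3)Q 5/7 ✓ · (2,4)P 0/6 ✗ · (2,5)Q 4/5 ✓ · (2,6)Q 5/5 ✓
Row 3: (3,1)Q 1/3 ✗ · (3,2)P 1/6 ✗ · (3,3)Q 3/5 ✗ · (3,7)Q 3/3 ✓
Row 4: (4,1)P 3/4 ✓ · (4,3)Q 3/5 ✗ · (4,6)Q 4/4 ✓ · (4,7)Q 4/4 ✓
Row 5: (5,1)P 3/3 ✓ · (5,2)P 3/6 ✗ · (5,3)Q 4/6 ✓ · (5,4)Q 5/5 ✓ · (5,6)Q 5/5 ✓ · (5,7)Q 4/4 ✓
Row 6: (6,2)P 2/4 ✗ · (6,3)Q 3/5 ✗ · (6,4)Q 4/4 ✓ · (6,5)Q 3/3 ✓ · (6,7)Q 2/2 ✓
For instance (2,4) has only 0/6 same-type neighbors, below 5/8.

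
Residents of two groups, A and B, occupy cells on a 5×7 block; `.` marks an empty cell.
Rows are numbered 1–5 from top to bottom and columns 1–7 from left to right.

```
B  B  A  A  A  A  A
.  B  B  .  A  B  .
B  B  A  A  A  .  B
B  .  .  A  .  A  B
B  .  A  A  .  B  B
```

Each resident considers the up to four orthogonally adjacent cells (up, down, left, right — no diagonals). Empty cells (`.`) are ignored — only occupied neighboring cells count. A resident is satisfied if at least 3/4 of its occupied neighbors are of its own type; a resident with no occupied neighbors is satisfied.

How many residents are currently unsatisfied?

11

(1,1)B 1/1 satisfied
(1,2)B 2/3 not
(1,3)A 1/3 not
(1,4)A 2/2 satisfied
(1,5)A 3/3 satisfied
(1,6)A 2/3 not
(1,7)A 1/1 satisfied
(2,2)B 3/3 satisfied
(2,3)B 1/3 not
(2,5)A 2/3 not
(2,6)B 0/2 not
(3,1)B 2/2 satisfied
(3,2)B 2/3 not
(3,3)A 1/3 not
(3,4)A 3/3 satisfied
(3,5)A 2/2 satisfied
(3,7)B 1/1 satisfied
(4,1)B 2/2 satisfied
(4,4)A 2/2 satisfied
(4,6)A 0/2 not
(4,7)B 2/3 not
(5,1)B 1/1 satisfied
(5,3)A 1/1 satisfied
(5,4)A 2/2 satisfied
(5,6)B 1/2 not
(5,7)B 2/2 satisfied
Unsatisfied: (1,2), (1,3), (1,6), (2,3), (2,5), (2,6), (3,2), (3,3), (4,6), (4,7), (5,6) — 11 in total.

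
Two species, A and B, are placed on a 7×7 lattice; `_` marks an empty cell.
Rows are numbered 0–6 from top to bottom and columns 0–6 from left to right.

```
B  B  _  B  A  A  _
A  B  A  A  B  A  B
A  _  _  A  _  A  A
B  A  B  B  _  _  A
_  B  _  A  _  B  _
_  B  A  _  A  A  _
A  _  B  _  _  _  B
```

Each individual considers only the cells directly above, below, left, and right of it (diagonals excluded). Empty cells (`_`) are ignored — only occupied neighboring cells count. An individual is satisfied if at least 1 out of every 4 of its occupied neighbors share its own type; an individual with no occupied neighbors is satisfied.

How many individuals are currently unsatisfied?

9

(0,0)B 1/2 ✓
(0,1)B 2/2 ✓
(0,3)B 0/2 ✗
(0,4)A 1/3 ✓
(0,5)A 2/2 ✓
(1,0)A 1/3 ✓
(1,1)B 1/3 ✓
(1,2)A 1/2 ✓
(1,3)A 2/4 ✓
(1,4)B 0/3 ✗
(1,5)A 2/4 ✓
(1,6)B 0/2 ✗
(2,0)A 1/2 ✓
(2,3)A 1/2 ✓
(2,5)A 2/2 ✓
(2,6)A 2/3 ✓
(3,0)B 0/2 ✗
(3,1)A 0/3 ✗
(3,2)B 1/2 ✓
(3,3)B 1/3 ✓
(3,6)A 1/1 ✓
(4,1)B 1/2 ✓
(4,3)A 0/1 ✗
(4,5)B 0/1 ✗
(5,1)B 1/2 ✓
(5,2)A 0/2 ✗
(5,4)A 1/1 ✓
(5,5)A 1/2 ✓
(6,0)A 0/0 ✓
(6,2)B 0/1 ✗
(6,6)B 0/0 ✓
Unsatisfied: (0,3), (1,4), (1,6), (3,0), (3,1), (4,3), (4,5), (5,2), (6,2) — 9 in total.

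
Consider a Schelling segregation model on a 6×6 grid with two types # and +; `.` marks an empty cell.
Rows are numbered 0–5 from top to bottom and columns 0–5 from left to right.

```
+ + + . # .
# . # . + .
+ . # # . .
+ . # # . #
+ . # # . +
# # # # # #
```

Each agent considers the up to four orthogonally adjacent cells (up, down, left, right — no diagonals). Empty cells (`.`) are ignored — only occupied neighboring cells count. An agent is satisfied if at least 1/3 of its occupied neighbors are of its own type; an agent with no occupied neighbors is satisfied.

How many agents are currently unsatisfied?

Row 0: (0,0)+ 1/2 ✓ · (0,1)+ 2/2 ✓ · (0,2)+ 1/2 ✓ · (0,4)# 0/1 ✗
Row 1: (1,0)# 0/2 ✗ · (1,2)# 1/2 ✓ · (1,4)+ 0/1 ✗
Row 2: (2,0)+ 1/2 ✓ · (2,2)# 3/3 ✓ · (2,3)# 2/2 ✓
Row 3: (3,0)+ 2/2 ✓ · (3,2)# 3/3 ✓ · (3,3)# 3/3 ✓ · (3,5)# 0/1 ✗
Row 4: (4,0)+ 1/2 ✓ · (4,2)# 3/3 ✓ · (4,3)# 3/3 ✓ · (4,5)+ 0/2 ✗
Row 5: (5,0)# 1/2 ✓ · (5,1)# 2/2 ✓ · (5,2)# 3/3 ✓ · (5,3)# 3/3 ✓ · (5,4)# 2/2 ✓ · (5,5)# 1/2 ✓
Unsatisfied: (0,4), (1,0), (1,4), (3,5), (4,5) — 5 in total.

5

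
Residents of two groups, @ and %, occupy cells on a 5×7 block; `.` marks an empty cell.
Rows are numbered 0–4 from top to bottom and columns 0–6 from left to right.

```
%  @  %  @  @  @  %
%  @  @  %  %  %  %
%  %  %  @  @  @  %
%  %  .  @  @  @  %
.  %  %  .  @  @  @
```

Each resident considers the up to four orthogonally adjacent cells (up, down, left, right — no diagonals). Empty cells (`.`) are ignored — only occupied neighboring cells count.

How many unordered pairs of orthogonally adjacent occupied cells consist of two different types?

Scan each occupied cell's neighbors to the right and below so each pair is counted once.
From row 0: 8 unlike of 13 pairs (running 8/13).
From row 1: 7 unlike of 13 pairs (running 15/26).
From row 2: 2 unlike of 12 pairs (running 17/38).
From row 3: 2 unlike of 8 pairs (running 19/46).
From row 4: 0 unlike of 3 pairs (running 19/49).
Total adjacent occupied pairs: 49; unlike-type pairs: 19.

19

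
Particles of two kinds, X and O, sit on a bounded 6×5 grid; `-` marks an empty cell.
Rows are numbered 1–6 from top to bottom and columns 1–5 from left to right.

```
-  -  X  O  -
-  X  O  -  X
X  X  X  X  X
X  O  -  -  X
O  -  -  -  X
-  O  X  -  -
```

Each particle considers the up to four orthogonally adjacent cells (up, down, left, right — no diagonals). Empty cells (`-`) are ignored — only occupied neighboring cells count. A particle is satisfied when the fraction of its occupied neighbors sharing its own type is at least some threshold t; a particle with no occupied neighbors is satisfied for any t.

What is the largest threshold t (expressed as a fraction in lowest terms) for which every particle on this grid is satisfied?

(1,3)X 0/2
(1,4)O 0/1
(2,2)X 1/2
(2,3)O 0/3
(2,5)X 1/1
(3,1)X 2/2
(3,2)X 3/4
(3,3)X 2/3
(3,4)X 2/2
(3,5)X 3/3
(4,1)X 1/3
(4,2)O 0/2
(4,5)X 2/2
(5,1)O 0/1
(5,5)X 1/1
(6,2)O 0/1
(6,3)X 0/1
The smallest same-type fraction is 0/2 at (1,3), which reduces to 0/1. Any threshold above that leaves this particle unsatisfied.

0/1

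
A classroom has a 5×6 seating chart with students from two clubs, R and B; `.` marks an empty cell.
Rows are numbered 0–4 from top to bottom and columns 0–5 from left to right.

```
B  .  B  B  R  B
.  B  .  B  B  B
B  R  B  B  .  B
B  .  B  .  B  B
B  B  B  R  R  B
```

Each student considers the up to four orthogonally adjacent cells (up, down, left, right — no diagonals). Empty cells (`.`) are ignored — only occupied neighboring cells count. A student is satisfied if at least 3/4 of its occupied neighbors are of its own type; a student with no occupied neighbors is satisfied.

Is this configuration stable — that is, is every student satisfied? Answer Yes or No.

Row 0: (0,0)B 0/0 ✓ · (0,2)B 1/1 ✓ · (0,3)B 2/3 ✗ · (0,4)R 0/3 ✗ · (0,5)B 1/2 ✗
Row 1: (1,1)B 0/1 ✗ · (1,3)B 3/3 ✓ · (1,4)B 2/3 ✗ · (1,5)B 3/3 ✓
Row 2: (2,0)B 1/2 ✗ · (2,1)R 0/3 ✗ · (2,2)B 2/3 ✗ · (2,3)B 2/2 ✓ · (2,5)B 2/2 ✓
Row 3: (3,0)B 2/2 ✓ · (3,2)B 2/2 ✓ · (3,4)B 1/2 ✗ · (3,5)B 3/3 ✓
Row 4: (4,0)B 2/2 ✓ · (4,1)B 2/2 ✓ · (4,2)B 2/3 ✗ · (4,3)R 1/2 ✗ · (4,4)R 1/3 ✗ · (4,5)B 1/2 ✗
For instance (0,3) has only 2/3 same-type neighbors, below 3/4.

No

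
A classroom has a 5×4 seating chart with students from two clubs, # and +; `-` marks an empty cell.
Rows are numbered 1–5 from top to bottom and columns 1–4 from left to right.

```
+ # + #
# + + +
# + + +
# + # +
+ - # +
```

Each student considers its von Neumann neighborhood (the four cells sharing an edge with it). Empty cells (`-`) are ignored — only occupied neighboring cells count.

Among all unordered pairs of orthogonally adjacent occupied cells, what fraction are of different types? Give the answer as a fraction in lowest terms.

Scan each occupied cell's neighbors to the right and below so each pair is counted once.
Row 1: +(1,1)–#(1,2)≠ +(1,1)–#(2,1)≠ #(1,2)–+(1,3)≠ #(1,2)–+(2,2)≠ +(1,3)–#(1,4)≠ +(1,3)–+(2,3)= #(1,4)–+(2,4)≠  → 6/7 unlike.
Row 2: #(2,1)–+(2,2)≠ #(2,1)–#(3,1)= +(2,2)–+(2,3)= +(2,2)–+(3,2)= +(2,3)–+(2,4)= +(2,3)–+(3,3)= +(2,4)–+(3,4)=  → 1/7 unlike.
Row 3: #(3,1)–+(3,2)≠ #(3,1)–#(4,1)= +(3,2)–+(3,3)= +(3,2)–+(4,2)= +(3,3)–+(3,4)= +(3,3)–#(4,3)≠ +(3,4)–+(4,4)=  → 2/7 unlike.
Row 4: #(4,1)–+(4,2)≠ #(4,1)–+(5,1)≠ +(4,2)–#(4,3)≠ #(4,3)–+(4,4)≠ #(4,3)–#(5,3)= +(4,4)–+(5,4)=  → 4/6 unlike.
Row 5: #(5,3)–+(5,4)≠  → 1/1 unlike.
Total adjacent occupied pairs: 28; unlike-type pairs: 14.
14/28 reduces to 1/2.

1/2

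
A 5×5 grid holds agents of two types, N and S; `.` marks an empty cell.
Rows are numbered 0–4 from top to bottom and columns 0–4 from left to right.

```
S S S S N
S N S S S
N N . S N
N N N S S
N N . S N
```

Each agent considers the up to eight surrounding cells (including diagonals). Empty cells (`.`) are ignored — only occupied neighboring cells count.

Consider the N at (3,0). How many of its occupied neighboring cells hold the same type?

5

Occupied neighbors of (3,0): (2,0)=N, (2,1)=N, (3,1)=N, (4,0)=N, (4,1)=N.
Same type (N): 5 of 5.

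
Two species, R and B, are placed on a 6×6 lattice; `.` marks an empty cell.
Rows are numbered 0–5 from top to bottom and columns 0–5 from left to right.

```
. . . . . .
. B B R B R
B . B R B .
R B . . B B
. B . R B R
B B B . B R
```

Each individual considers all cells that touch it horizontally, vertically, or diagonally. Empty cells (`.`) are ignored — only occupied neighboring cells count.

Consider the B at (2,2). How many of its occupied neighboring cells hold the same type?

3

Occupied neighbors of (2,2): (1,1)=B, (1,2)=B, (1,3)=R, (2,3)=R, (3,1)=B.
Same type (B): 3 of 5.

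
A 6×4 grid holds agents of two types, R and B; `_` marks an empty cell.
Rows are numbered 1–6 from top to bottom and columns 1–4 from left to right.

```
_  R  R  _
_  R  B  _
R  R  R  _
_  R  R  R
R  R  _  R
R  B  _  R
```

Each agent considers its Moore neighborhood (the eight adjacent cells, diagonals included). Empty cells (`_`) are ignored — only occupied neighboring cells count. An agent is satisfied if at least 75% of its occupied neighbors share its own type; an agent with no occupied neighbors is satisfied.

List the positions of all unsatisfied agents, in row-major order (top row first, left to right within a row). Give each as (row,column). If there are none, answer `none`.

(1,2)R 2/3 not
(1,3)R 2/3 not
(2,2)R 5/6 satisfied
(2,3)B 0/5 not
(3,1)R 3/3 satisfied
(3,2)R 5/6 satisfied
(3,3)R 5/6 satisfied
(4,2)R 6/6 satisfied
(4,3)R 6/6 satisfied
(4,4)R 3/3 satisfied
(5,1)R 3/4 satisfied
(5,2)R 4/5 satisfied
(5,4)R 3/3 satisfied
(6,1)R 2/3 not
(6,2)B 0/3 not
(6,4)R 1/1 satisfied

(1,2), (1,3), (2,3), (6,1), (6,2)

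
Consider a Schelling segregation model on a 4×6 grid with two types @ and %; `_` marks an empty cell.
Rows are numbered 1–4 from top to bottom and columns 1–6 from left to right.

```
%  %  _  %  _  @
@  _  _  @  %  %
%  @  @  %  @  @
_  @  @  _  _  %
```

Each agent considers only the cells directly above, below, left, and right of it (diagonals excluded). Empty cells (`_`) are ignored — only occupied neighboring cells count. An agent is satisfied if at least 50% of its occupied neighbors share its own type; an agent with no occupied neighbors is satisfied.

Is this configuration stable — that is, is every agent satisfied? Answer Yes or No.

Row 1: (1,1)% 1/2 ok · (1,2)% 1/1 ok · (1,4)% 0/1 unhappy · (1,6)@ 0/1 unhappy
Row 2: (2,1)@ 0/2 unhappy · (2,4)@ 0/3 unhappy · (2,5)% 1/3 unhappy · (2,6)% 1/3 unhappy
Row 3: (3,1)% 0/2 unhappy · (3,2)@ 2/3 ok · (3,3)@ 2/3 ok · (3,4)% 0/3 unhappy · (3,5)@ 1/3 unhappy · (3,6)@ 1/3 unhappy
Row 4: (4,2)@ 2/2 ok · (4,3)@ 2/2 ok · (4,6)% 0/1 unhappy
For instance (1,4) has only 0/1 same-type neighbors, below 1/2.

No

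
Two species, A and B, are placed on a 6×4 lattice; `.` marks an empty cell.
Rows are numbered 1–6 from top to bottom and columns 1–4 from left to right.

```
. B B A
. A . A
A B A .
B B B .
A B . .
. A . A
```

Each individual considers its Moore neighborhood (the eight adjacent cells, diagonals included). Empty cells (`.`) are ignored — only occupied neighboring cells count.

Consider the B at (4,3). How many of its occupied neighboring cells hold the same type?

Occupied neighbors of (4,3): (3,2)=B, (3,3)=A, (4,2)=B, (5,2)=B.
Same type (B): 3 of 4.

3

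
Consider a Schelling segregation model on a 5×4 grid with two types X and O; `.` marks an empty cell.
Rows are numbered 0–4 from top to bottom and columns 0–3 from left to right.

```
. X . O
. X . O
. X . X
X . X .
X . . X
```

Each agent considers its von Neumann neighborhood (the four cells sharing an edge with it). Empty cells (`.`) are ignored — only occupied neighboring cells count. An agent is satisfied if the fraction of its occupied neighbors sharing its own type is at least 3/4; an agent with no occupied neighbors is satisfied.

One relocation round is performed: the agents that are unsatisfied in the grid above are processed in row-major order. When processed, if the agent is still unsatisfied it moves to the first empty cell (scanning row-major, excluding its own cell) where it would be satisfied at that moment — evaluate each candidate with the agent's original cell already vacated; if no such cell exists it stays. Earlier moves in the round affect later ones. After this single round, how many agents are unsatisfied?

0

Initially unsatisfied (in order): (1,3), (2,3).
  (1,3): no empty cell satisfies it; stays.
  (2,3) → (0,0).
Resulting grid:
X X . O
. X . O
. X . .
X . X .
X . . X
All satisfied now.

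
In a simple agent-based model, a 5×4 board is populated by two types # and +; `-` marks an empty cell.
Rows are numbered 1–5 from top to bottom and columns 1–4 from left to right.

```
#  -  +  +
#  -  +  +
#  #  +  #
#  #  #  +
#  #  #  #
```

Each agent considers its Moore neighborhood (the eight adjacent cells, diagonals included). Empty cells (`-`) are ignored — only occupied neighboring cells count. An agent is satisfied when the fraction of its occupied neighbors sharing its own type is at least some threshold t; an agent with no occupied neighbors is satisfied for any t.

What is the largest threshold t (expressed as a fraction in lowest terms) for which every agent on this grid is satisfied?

Row 1: (1,1)# 1/1 · (1,3)+ 3/3 · (1,4)+ 3/3
Row 2: (2,1)# 3/3 · (2,3)+ 4/6 · (2,4)+ 4/5
Row 3: (3,1)# 4/4 · (3,2)# 5/7 · (3,3)+ 3/7 · (3,4)# 1/5
Row 4: (4,1)# 5/5 · (4,2)# 7/8 · (4,3)# 6/8 · (4,4)+ 1/5
Row 5: (5,1)# 3/3 · (5,2)# 5/5 · (5,3)# 4/5 · (5,4)# 2/3
The smallest same-type fraction is 1/5 at (3,4), which reduces to 1/5. Any threshold above that leaves this agent unsatisfied.

1/5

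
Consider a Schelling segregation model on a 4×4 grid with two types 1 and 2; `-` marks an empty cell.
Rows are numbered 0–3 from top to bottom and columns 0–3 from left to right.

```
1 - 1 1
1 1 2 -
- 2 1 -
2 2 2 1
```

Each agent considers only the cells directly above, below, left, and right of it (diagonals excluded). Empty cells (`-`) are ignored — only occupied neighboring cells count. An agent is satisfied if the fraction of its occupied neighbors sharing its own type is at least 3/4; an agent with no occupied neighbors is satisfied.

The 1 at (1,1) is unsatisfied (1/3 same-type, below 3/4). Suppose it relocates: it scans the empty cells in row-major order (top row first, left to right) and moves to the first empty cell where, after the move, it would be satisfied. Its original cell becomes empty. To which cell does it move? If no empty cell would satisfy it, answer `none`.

Vacating (1,1). Empty cells in order:
  (0,1): 2/2 same-type → satisfied — stop here.

(0,1)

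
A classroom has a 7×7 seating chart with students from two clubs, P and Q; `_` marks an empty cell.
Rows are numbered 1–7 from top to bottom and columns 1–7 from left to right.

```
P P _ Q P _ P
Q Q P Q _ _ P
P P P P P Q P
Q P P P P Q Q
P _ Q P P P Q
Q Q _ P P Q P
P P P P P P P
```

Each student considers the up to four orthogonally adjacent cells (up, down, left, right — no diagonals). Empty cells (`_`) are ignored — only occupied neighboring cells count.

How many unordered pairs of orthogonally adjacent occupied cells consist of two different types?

27

Scan each occupied cell's neighbors to the right and below so each pair is counted once.
From row 1: 3 unlike of 6 pairs (running 3/6).
From row 2: 5 unlike of 8 pairs (running 8/14).
From row 3: 4 unlike of 13 pairs (running 12/27).
From row 4: 5 unlike of 12 pairs (running 17/39).
From row 5: 5 unlike of 9 pairs (running 22/48).
From row 6: 5 unlike of 10 pairs (running 27/58).
From row 7: 0 unlike of 6 pairs (running 27/64).
Total adjacent occupied pairs: 64; unlike-type pairs: 27.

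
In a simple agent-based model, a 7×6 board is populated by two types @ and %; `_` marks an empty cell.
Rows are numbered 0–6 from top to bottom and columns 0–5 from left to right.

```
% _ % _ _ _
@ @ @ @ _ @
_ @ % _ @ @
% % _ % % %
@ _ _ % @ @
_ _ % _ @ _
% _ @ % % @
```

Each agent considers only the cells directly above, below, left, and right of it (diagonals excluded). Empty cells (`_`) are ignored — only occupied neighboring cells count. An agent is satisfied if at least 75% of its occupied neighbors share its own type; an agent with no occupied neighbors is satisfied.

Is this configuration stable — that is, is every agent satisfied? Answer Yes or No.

Row 0: (0,0)% 0/1 unhappy · (0,2)% 0/1 unhappy
Row 1: (1,0)@ 1/2 unhappy · (1,1)@ 3/3 ok · (1,2)@ 2/4 unhappy · (1,3)@ 1/1 ok · (1,5)@ 1/1 ok
Row 2: (2,1)@ 1/3 unhappy · (2,2)% 0/2 unhappy · (2,4)@ 1/2 unhappy · (2,5)@ 2/3 unhappy
Row 3: (3,0)% 1/2 unhappy · (3,1)% 1/2 unhappy · (3,3)% 2/2 ok · (3,4)% 2/4 unhappy · (3,5)% 1/3 unhappy
Row 4: (4,0)@ 0/1 unhappy · (4,3)% 1/2 unhappy · (4,4)@ 2/4 unhappy · (4,5)@ 1/2 unhappy
Row 5: (5,2)% 0/1 unhappy · (5,4)@ 1/2 unhappy
Row 6: (6,0)% 0/0 ok · (6,2)@ 0/2 unhappy · (6,3)% 1/2 unhappy · (6,4)% 1/3 unhappy · (6,5)@ 0/1 unhappy
For instance (0,0) has only 0/1 same-type neighbors, below 3/4.

No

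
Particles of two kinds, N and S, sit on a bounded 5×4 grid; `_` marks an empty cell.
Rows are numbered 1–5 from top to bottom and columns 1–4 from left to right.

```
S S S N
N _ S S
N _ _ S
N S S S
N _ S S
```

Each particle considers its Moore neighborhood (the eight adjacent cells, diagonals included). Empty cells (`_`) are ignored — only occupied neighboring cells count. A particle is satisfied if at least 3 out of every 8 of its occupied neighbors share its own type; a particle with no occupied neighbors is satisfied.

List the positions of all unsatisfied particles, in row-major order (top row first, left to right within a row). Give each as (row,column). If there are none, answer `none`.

(1,4), (2,1)

(1,1)S 1/2 satisfied
(1,2)S 3/4 satisfied
(1,3)S 3/4 satisfied
(1,4)N 0/3 not
(2,1)N 1/3 not
(2,3)S 4/5 satisfied
(2,4)S 3/4 satisfied
(3,1)N 2/3 satisfied
(3,4)S 4/4 satisfied
(4,1)N 2/3 satisfied
(4,2)S 2/5 satisfied
(4,3)S 5/5 satisfied
(4,4)S 4/4 satisfied
(5,1)N 1/2 satisfied
(5,3)S 4/4 satisfied
(5,4)S 3/3 satisfied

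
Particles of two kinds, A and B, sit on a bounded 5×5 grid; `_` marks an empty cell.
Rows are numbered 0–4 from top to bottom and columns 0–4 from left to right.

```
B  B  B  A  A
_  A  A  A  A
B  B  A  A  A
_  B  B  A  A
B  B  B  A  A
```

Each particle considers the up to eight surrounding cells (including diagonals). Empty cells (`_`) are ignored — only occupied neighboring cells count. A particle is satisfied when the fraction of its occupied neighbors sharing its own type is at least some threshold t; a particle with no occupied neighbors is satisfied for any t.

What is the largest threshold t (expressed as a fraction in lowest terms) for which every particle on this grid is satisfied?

(0,0)B 1/2
(0,1)B 2/4
(0,2)B 1/5
(0,3)A 4/5
(0,4)A 3/3
(1,1)A 2/7
(1,2)A 5/8
(1,3)A 7/8
(1,4)A 5/5
(2,0)B 2/3
(2,1)B 3/6
(2,2)A 5/8
(2,3)A 7/8
(2,4)A 5/5
(3,1)B 6/7
(3,2)B 4/8
(3,3)A 6/8
(3,4)A 5/5
(4,0)B 2/2
(4,1)B 4/4
(4,2)B 3/5
(4,3)A 3/5
(4,4)A 3/3
The smallest same-type fraction is 1/5 at (0,2), which reduces to 1/5. Any threshold above that leaves this particle unsatisfied.

1/5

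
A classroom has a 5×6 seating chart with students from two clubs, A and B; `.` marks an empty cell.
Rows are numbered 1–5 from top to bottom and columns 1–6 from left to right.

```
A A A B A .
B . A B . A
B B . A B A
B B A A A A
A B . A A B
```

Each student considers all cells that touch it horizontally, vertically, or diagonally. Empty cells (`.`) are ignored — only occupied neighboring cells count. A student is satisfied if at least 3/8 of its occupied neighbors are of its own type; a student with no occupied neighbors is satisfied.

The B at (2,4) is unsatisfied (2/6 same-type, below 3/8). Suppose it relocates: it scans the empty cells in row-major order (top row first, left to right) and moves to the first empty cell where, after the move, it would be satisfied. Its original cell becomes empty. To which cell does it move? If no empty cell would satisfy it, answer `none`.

(2,2)

Vacating (2,4). Empty cells in order:
  (1,6): 0/2 same-type → still unsatisfied.
  (2,2): 3/7 same-type → satisfied — stop here.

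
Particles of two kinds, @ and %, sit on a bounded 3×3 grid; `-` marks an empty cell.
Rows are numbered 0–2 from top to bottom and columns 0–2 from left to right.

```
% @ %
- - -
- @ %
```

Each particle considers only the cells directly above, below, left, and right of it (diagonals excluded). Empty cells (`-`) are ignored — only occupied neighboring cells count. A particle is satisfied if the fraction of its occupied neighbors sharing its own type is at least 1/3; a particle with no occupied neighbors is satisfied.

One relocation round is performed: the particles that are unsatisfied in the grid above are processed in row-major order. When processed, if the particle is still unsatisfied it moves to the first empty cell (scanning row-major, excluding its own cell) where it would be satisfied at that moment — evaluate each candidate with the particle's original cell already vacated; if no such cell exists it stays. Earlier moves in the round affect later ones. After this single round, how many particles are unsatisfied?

Initially unsatisfied (in order): (0,0), (0,1), (0,2), (2,1), (2,2).
  (0,0) → (1,0).
  (0,1) → (1,1).
  (0,2): now satisfied by earlier moves; stays.
  (2,1): now satisfied by earlier moves; stays.
  (2,2) → (0,0).
Resulting grid:
% - %
% @ -
- @ -
All satisfied now.

0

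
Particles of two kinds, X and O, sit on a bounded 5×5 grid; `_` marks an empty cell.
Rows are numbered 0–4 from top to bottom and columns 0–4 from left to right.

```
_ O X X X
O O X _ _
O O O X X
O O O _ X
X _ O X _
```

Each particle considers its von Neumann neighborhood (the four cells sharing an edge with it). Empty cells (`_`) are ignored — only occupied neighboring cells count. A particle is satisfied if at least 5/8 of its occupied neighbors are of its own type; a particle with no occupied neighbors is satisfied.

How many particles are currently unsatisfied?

(0,1)O 1/2 not
(0,2)X 2/3 satisfied
(0,3)X 2/2 satisfied
(0,4)X 1/1 satisfied
(1,0)O 2/2 satisfied
(1,1)O 3/4 satisfied
(1,2)X 1/3 not
(2,0)O 3/3 satisfied
(2,1)O 4/4 satisfied
(2,2)O 2/4 not
(2,3)X 1/2 not
(2,4)X 2/2 satisfied
(3,0)O 2/3 satisfied
(3,1)O 3/3 satisfied
(3,2)O 3/3 satisfied
(3,4)X 1/1 satisfied
(4,0)X 0/1 not
(4,2)O 1/2 not
(4,3)X 0/1 not
Unsatisfied: (0,1), (1,2), (2,2), (2,3), (4,0), (4,2), (4,3) — 7 in total.

7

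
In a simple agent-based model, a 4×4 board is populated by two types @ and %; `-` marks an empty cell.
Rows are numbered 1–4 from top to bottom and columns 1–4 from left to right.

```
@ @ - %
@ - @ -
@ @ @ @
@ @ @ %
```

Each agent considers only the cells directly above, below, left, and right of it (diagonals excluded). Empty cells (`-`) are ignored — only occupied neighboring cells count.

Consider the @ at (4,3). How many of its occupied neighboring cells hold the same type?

Occupied neighbors of (4,3): (3,3)=@, (4,2)=@, (4,4)=%.
Same type (@): 2 of 3.

2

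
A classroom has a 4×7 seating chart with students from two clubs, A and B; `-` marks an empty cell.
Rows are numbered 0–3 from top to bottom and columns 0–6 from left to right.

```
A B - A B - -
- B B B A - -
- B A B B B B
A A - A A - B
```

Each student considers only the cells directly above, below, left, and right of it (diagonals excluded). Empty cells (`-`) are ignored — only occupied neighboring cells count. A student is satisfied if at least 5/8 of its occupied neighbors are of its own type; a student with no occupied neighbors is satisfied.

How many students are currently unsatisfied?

Row 0: (0,0)A 0/1 not · (0,1)B 1/2 not · (0,3)A 0/2 not · (0,4)B 0/2 not
Row 1: (1,1)B 3/3 satisfied · (1,2)B 2/3 satisfied · (1,3)B 2/4 not · (1,4)A 0/3 not
Row 2: (2,1)B 1/3 not · (2,2)A 0/3 not · (2,3)B 2/4 not · (2,4)B 2/4 not · (2,5)B 2/2 satisfied · (2,6)B 2/2 satisfied
Row 3: (3,0)A 1/1 satisfied · (3,1)A 1/2 not · (3,3)A 1/2 not · (3,4)A 1/2 not · (3,6)B 1/1 satisfied
Unsatisfied: (0,0), (0,1), (0,3), (0,4), (1,3), (1,4), (2,1), (2,2), (2,3), (2,4), (3,1), (3,3), (3,4) — 13 in total.

13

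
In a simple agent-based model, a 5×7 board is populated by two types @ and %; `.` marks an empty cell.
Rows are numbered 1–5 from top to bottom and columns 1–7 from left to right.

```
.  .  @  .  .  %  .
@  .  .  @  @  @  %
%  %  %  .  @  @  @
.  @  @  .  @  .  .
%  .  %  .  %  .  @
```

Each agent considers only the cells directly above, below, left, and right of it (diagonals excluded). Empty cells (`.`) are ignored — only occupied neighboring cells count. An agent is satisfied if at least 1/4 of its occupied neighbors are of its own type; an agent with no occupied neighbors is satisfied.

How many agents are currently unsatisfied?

5

(1,3)@ 0/0 ok
(1,6)% 0/1 unhappy
(2,1)@ 0/1 unhappy
(2,4)@ 1/1 ok
(2,5)@ 3/3 ok
(2,6)@ 2/4 ok
(2,7)% 0/2 unhappy
(3,1)% 1/2 ok
(3,2)% 2/3 ok
(3,3)% 1/2 ok
(3,5)@ 3/3 ok
(3,6)@ 3/3 ok
(3,7)@ 1/2 ok
(4,2)@ 1/2 ok
(4,3)@ 1/3 ok
(4,5)@ 1/2 ok
(5,1)% 0/0 ok
(5,3)% 0/1 unhappy
(5,5)% 0/1 unhappy
(5,7)@ 0/0 ok
Unsatisfied: (1,6), (2,1), (2,7), (5,3), (5,5) — 5 in total.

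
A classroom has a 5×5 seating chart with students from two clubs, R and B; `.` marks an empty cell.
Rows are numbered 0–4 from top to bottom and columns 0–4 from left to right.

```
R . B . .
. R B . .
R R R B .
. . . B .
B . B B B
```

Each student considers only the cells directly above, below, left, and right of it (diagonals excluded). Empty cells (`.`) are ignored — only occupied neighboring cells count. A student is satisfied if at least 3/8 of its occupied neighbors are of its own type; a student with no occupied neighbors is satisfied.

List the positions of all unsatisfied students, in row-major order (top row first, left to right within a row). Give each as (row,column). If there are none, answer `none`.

(0,0)R 0/0 satisfied
(0,2)B 1/1 satisfied
(1,1)R 1/2 satisfied
(1,2)B 1/3 not
(2,0)R 1/1 satisfied
(2,1)R 3/3 satisfied
(2,2)R 1/3 not
(2,3)B 1/2 satisfied
(3,3)B 2/2 satisfied
(4,0)B 0/0 satisfied
(4,2)B 1/1 satisfied
(4,3)B 3/3 satisfied
(4,4)B 1/1 satisfied

(1,2), (2,2)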